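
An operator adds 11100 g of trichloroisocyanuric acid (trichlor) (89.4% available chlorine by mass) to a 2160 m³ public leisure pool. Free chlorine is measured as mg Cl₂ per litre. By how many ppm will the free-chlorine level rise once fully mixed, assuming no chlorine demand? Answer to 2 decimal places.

Volume: 2160 m³ = 2,160,000 L.
Available chlorine delivered: 11,100 g × 0.894 = 9923 g as Cl₂.
Concentration rise: 9923 g / 2,160,000 L = 4.594 mg/L = 4.59 ppm.

4.59 ppm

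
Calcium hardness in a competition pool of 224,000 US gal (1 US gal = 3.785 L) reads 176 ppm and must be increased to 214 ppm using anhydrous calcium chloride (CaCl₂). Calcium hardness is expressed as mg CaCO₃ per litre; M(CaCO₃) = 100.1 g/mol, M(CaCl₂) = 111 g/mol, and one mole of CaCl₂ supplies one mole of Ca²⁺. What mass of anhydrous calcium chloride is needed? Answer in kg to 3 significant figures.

35.7 kg

Volume: 224,000 US gal × 3.785 L/gal = 847,840 L.
Hardness to add: (214 − 176) = 38 mg/L as CaCO₃ × 847,840 L = 32,220 g as CaCO₃.
Moles of Ca²⁺ (1 mol Ca²⁺ ≡ 1 mol CaCO₃): 32,220 / 100.1 g/mol = 321.9 mol.
Mass of CaCl₂: 321.9 × 111 = 35,730 g.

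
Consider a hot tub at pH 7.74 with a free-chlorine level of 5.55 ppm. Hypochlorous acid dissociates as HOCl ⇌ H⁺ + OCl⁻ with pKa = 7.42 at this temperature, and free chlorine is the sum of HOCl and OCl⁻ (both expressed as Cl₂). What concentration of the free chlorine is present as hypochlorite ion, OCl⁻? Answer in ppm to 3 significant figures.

3.75 ppm

[OCl⁻]/[HOCl] = 10^(pH − pKa) = 10^(7.74 − 7.42) = 10^0.32 = 2.089.
Fraction as HOCl = 1 / (1 + 2.089) = 0.3237.
OCl⁻ = (1 − 0.3237) × 5.55 ppm = 3.753 ppm.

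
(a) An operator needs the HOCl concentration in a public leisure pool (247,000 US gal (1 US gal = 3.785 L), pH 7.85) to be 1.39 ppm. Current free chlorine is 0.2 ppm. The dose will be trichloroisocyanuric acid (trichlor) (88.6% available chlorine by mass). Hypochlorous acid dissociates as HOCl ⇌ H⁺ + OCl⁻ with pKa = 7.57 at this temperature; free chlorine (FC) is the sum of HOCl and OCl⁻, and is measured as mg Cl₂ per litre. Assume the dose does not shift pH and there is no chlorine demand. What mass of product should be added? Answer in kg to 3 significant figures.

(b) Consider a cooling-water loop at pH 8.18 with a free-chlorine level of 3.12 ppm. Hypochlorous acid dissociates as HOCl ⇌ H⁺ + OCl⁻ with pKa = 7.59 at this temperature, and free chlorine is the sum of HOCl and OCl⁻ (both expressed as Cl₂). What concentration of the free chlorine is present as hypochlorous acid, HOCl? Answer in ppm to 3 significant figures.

(a) 4.05 kg; (b) 0.638 ppm

(a) Volume: 247,000 US gal × 3.785 L/gal = 934,895 L.
(a) [OCl⁻]/[HOCl] = 10^(pH − pKa) = 10^(7.85 − 7.57) = 1.905; fraction as HOCl = 1/(1 + 1.905) = 0.3442.
(a) Free chlorine required for 1.39 ppm HOCl: 1.39 / 0.3442 = 4.039 ppm.
(a) FC to add: 4.039 − 0.2 = 3.839 mg/L as Cl₂.
(a) Cl₂ equivalent: 3.839 mg/L × 934,895 L = 3589 g.
(a) Product at 88.6% available Cl: 3589 / 0.886 = 4050 g.

(b) [OCl⁻]/[HOCl] = 10^(pH − pKa) = 10^(8.18 − 7.59) = 10^0.59 = 3.89.
(b) Fraction as HOCl = 1 / (1 + 3.89) = 0.2045.
(b) HOCl = 0.2045 × 3.12 ppm = 0.638 ppm.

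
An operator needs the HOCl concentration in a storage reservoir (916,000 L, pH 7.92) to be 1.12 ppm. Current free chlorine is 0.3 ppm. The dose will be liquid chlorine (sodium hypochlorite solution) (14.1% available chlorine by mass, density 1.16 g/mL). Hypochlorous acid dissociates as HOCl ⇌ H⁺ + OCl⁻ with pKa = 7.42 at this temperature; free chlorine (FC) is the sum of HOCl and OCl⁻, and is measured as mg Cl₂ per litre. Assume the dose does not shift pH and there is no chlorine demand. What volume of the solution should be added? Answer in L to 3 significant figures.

[OCl⁻]/[HOCl] = 10^(pH − pKa) = 10^(7.92 − 7.42) = 3.162; fraction as HOCl = 1/(1 + 3.162) = 0.2403.
Free chlorine required for 1.12 ppm HOCl: 1.12 / 0.2403 = 4.662 ppm.
FC to add: 4.662 − 0.3 = 4.362 mg/L as Cl₂.
Cl₂ equivalent: 4.362 mg/L × 916,000 L = 3995 g.
Product at 14.1% available Cl: 3995 / 0.141 = 28,340 g.
Volume: 28,340 g ÷ 1.16 g/mL = 24,430 mL.

24.4 L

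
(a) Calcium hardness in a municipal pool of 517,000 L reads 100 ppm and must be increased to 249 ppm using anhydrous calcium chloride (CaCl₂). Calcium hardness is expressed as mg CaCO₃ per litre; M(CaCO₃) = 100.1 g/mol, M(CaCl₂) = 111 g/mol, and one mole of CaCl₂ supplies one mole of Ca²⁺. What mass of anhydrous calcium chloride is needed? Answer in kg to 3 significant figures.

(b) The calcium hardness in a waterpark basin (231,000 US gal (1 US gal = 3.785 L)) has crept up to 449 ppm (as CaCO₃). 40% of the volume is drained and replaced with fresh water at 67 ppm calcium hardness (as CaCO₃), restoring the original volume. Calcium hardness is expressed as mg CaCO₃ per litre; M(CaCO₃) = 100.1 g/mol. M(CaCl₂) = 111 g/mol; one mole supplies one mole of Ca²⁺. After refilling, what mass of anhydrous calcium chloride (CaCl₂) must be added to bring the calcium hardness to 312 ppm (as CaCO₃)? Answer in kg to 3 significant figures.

(a) 85.4 kg; (b) 15.3 kg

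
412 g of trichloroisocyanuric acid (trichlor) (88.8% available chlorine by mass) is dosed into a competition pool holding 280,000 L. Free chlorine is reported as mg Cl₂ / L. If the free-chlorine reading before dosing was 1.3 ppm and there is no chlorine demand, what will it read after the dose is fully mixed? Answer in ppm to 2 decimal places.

Available chlorine delivered: 412 g × 0.888 = 365.9 g as Cl₂.
Concentration rise: 365.9 g / 280,000 L = 1.307 mg/L = 1.31 ppm.
Final FC: 1.3 + 1.31 = 2.61 ppm.

2.61 ppm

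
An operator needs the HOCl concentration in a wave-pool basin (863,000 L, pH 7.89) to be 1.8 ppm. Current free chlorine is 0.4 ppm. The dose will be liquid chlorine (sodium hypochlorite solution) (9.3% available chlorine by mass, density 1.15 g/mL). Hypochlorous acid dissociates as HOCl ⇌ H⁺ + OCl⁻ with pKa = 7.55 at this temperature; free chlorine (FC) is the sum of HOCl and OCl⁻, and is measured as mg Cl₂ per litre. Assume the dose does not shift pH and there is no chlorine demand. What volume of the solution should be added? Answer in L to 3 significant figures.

43.1 L

[OCl⁻]/[HOCl] = 10^(pH − pKa) = 10^(7.89 − 7.55) = 2.188; fraction as HOCl = 1/(1 + 2.188) = 0.3137.
Free chlorine required for 1.8 ppm HOCl: 1.8 / 0.3137 = 5.738 ppm.
FC to add: 5.738 − 0.4 = 5.338 mg/L as Cl₂.
Cl₂ equivalent: 5.338 mg/L × 863,000 L = 4607 g.
Product at 9.3% available Cl: 4607 / 0.093 = 49,530 g.
Volume: 49,530 g ÷ 1.15 g/mL = 43,070 mL.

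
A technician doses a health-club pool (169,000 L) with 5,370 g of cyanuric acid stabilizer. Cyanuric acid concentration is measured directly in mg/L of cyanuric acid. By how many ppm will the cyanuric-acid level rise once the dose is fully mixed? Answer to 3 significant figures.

31.8 ppm

Rise: 5,370 g / 169,000 L × 1000 = 31.78 mg/L.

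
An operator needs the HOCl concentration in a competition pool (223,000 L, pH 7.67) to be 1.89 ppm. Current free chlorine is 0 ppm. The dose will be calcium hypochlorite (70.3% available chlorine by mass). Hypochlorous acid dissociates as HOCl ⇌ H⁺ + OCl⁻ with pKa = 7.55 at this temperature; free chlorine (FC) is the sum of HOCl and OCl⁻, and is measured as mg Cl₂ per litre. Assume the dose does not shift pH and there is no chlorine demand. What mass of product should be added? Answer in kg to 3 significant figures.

1.39 kg

[OCl⁻]/[HOCl] = 10^(pH − pKa) = 10^(7.67 − 7.55) = 1.318; fraction as HOCl = 1/(1 + 1.318) = 0.4314.
Free chlorine required for 1.89 ppm HOCl: 1.89 / 0.4314 = 4.382 ppm.
FC to add: 4.382 − 0 = 4.382 mg/L as Cl₂.
Cl₂ equivalent: 4.382 mg/L × 223,000 L = 977.1 g.
Product at 70.3% available Cl: 977.1 / 0.703 = 1390 g.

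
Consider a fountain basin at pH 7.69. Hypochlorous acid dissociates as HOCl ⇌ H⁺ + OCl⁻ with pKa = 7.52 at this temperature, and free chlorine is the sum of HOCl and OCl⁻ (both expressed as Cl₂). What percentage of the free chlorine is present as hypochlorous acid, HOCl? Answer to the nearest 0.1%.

[OCl⁻]/[HOCl] = 10^(pH − pKa) = 10^(7.69 − 7.52) = 10^0.17 = 1.479.
Fraction as HOCl = 1 / (1 + 1.479) = 0.4034.

40.3%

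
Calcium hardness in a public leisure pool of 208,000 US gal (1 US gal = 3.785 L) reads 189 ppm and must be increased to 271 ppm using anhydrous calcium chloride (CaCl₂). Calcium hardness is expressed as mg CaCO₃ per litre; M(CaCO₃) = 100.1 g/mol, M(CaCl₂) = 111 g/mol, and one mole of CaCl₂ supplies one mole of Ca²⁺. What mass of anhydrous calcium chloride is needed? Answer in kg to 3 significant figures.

Volume: 208,000 US gal × 3.785 L/gal = 787,280 L.
Hardness to add: (271 − 189) = 82 mg/L as CaCO₃ × 787,280 L = 64,560 g as CaCO₃.
Moles of Ca²⁺ (1 mol Ca²⁺ ≡ 1 mol CaCO₃): 64,560 / 100.1 g/mol = 644.9 mol.
Mass of CaCl₂: 644.9 × 111 = 71,590 g.

71.6 kg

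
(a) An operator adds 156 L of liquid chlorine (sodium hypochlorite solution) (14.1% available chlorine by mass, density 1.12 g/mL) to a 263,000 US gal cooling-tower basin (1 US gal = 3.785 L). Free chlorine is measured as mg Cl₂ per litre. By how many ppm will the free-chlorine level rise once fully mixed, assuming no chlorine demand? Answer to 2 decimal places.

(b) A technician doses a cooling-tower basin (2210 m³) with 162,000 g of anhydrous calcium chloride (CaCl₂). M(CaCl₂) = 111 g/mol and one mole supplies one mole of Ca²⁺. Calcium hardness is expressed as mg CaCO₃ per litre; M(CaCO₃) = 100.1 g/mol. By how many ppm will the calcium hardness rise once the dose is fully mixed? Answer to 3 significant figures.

(a) 24.75 ppm; (b) 66.1 ppm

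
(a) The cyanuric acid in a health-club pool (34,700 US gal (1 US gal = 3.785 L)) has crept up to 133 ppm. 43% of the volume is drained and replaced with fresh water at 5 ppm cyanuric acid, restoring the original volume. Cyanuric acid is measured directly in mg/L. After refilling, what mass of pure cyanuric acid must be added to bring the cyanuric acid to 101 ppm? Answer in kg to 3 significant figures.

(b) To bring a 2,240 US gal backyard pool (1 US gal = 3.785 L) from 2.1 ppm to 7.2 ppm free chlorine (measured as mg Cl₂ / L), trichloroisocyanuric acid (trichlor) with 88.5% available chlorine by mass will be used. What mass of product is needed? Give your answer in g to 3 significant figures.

(a) Volume: 34,700 US gal × 3.785 L/gal = 131,340 L.
(a) After draining 43% and refilling: 133 × 0.57 + 5 × 0.43 = 77.96 ppm.
(a) Deficit to target: 101 − 77.96 = 23.04 mg/L.
(a) Mass: 23.04 mg/L × 131,340 L = 3026 g cyanuric acid.

(b) Volume: 2,240 US gal × 3.785 L/gal = 8,478 L.
(b) Chlorine deficit: 7.2 − 2.1 = 5.1 ppm = 5.1 mg/L as Cl₂.
(b) Cl₂ equivalent needed: 5.1 mg/L × 8,478 L = 43,240 mg = 43.24 g.
(b) Product at 88.5% available chlorine: 43.24 / 0.885 = 48.86 g.

(a) 3.03 kg; (b) 48.9 g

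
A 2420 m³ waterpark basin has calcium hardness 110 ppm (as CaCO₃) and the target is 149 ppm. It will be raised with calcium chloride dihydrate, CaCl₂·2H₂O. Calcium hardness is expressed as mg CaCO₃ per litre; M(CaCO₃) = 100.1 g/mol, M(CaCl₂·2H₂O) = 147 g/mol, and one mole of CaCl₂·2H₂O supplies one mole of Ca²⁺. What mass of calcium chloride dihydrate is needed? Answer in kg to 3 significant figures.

Volume: 2420 m³ = 2,420,000 L.
Hardness to add: (149 − 110) = 39 mg/L as CaCO₃ × 2,420,000 L = 94,380 g as CaCO₃.
Moles of Ca²⁺ (1 mol Ca²⁺ ≡ 1 mol CaCO₃): 94,380 / 100.1 g/mol = 942.9 mol.
Mass of CaCl₂·2H₂O: 942.9 × 147 = 138,600 g.

139 kg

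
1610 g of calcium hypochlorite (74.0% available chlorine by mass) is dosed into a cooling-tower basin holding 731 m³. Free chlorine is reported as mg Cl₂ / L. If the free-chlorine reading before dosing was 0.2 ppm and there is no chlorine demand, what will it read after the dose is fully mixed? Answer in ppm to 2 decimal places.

1.83 ppm

Volume: 731 m³ = 731,000 L.
Available chlorine delivered: 1610 g × 0.74 = 1191 g as Cl₂.
Concentration rise: 1191 g / 731,000 L = 1.63 mg/L = 1.63 ppm.
Final FC: 0.2 + 1.63 = 1.83 ppm.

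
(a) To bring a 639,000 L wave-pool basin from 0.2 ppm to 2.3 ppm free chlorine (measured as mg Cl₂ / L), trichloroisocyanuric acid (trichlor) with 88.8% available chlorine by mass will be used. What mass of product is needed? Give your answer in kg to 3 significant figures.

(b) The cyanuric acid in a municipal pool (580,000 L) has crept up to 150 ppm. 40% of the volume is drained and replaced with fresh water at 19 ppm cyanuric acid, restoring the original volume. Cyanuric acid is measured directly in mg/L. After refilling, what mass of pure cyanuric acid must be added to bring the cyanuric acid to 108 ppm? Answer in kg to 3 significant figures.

(a) Chlorine deficit: 2.3 − 0.2 = 2.1 ppm = 2.1 mg/L as Cl₂.
(a) Cl₂ equivalent needed: 2.1 mg/L × 639,000 L = 1,342,000 mg = 1342 g.
(a) Product at 88.8% available chlorine: 1342 / 0.888 = 1511 g.

(b) After draining 40% and refilling: 150 × 0.60 + 19 × 0.40 = 97.6 ppm.
(b) Deficit to target: 108 − 97.6 = 10.4 mg/L.
(b) Mass: 10.4 mg/L × 580,000 L = 6032 g cyanuric acid.

(a) 1.51 kg; (b) 6.03 kg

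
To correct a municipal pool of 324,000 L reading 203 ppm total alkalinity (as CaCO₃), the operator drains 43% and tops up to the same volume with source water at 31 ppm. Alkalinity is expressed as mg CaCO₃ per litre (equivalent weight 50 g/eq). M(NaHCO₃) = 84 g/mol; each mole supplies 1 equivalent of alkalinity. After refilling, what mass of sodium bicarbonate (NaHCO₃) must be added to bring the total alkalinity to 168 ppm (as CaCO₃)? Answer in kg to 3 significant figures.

21.2 kg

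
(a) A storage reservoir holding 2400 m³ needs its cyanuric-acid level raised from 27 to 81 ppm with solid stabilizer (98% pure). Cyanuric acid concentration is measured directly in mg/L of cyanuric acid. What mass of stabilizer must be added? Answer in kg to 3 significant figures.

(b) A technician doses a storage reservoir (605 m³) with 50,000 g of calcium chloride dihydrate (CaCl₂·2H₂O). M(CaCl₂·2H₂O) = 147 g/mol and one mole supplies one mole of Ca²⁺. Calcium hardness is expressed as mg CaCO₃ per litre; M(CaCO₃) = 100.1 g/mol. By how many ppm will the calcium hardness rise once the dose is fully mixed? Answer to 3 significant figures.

(a) 132 kg; (b) 56.3 ppm

(a) Volume: 2400 m³ = 2,400,000 L.
(a) CYA to add: (81 − 27) = 54 mg/L × 2,400,000 L = 129,600 g cyanuric acid.
(a) At 98% purity: 129,600 / 0.98 = 132,200 g product.

(b) Volume: 605 m³ = 605,000 L.
(b) Moles of Ca²⁺: 50,000 g ÷ 147 g/mol = 340.1 mol.
(b) As CaCO₃: 340.1 mol × 100.1 g/mol = 34,050 g.
(b) Rise: 34,050 g / 605,000 L × 1000 = 56.28 mg/L.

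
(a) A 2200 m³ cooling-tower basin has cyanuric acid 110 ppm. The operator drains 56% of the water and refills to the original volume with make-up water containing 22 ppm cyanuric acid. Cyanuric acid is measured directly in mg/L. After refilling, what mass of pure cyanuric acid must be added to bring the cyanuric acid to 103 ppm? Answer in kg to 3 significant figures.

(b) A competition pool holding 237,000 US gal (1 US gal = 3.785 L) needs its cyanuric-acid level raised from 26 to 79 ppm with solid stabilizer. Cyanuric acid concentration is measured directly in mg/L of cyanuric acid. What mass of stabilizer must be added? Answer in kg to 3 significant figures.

(a) Volume: 2200 m³ = 2,200,000 L.
(a) After draining 56% and refilling: 110 × 0.44 + 22 × 0.56 = 60.72 ppm.
(a) Deficit to target: 103 − 60.72 = 42.28 mg/L.
(a) Mass: 42.28 mg/L × 2,200,000 L = 93,020 g cyanuric acid.

(b) Volume: 237,000 US gal × 3.785 L/gal = 897,045 L.
(b) CYA to add: (79 − 26) = 53 mg/L × 897,045 L = 47,540 g cyanuric acid.

(a) 93.0 kg; (b) 47.5 kg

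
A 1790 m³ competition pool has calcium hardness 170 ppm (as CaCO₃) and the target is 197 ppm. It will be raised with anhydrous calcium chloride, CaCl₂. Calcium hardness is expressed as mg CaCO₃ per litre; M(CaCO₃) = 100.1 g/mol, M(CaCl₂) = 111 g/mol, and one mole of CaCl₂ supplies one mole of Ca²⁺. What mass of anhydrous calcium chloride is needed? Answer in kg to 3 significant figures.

53.6 kg

Volume: 1790 m³ = 1,790,000 L.
Hardness to add: (197 − 170) = 27 mg/L as CaCO₃ × 1,790,000 L = 48,330 g as CaCO₃.
Moles of Ca²⁺ (1 mol Ca²⁺ ≡ 1 mol CaCO₃): 48,330 / 100.1 g/mol = 482.8 mol.
Mass of CaCl₂: 482.8 × 111 = 53,590 g.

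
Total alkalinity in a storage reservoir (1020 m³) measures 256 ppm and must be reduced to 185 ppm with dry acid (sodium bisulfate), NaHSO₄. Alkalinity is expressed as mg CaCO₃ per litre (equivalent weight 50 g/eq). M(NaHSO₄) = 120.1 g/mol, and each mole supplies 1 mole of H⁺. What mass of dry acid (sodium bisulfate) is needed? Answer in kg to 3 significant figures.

Volume: 1020 m³ = 1,020,000 L.
Alkalinity to neutralize: (256 − 185) = 71 mg/L as CaCO₃ × 1,020,000 L = 72,420 g as CaCO₃.
Equivalents of H⁺ required: 72,420 ÷ 50 g/eq = 1448 eq = 1448 mol NaHSO₄.
Mass of NaHSO₄: 1448 × 120.1 = 174,000 g.

174 kg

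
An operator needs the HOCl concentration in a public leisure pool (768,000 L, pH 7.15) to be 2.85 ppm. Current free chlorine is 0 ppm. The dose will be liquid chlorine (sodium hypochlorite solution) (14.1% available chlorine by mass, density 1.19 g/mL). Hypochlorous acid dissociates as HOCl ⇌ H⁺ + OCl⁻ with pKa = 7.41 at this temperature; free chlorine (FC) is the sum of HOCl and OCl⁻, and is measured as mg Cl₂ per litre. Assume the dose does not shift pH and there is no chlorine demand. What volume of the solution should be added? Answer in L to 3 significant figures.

20.2 L

[OCl⁻]/[HOCl] = 10^(pH − pKa) = 10^(7.15 − 7.41) = 0.5495; fraction as HOCl = 1/(1 + 0.5495) = 0.6454.
Free chlorine required for 2.85 ppm HOCl: 2.85 / 0.6454 = 4.416 ppm.
FC to add: 4.416 − 0 = 4.416 mg/L as Cl₂.
Cl₂ equivalent: 4.416 mg/L × 768,000 L = 3392 g.
Product at 14.1% available Cl: 3392 / 0.141 = 24,050 g.
Volume: 24,050 g ÷ 1.19 g/mL = 20,210 mL.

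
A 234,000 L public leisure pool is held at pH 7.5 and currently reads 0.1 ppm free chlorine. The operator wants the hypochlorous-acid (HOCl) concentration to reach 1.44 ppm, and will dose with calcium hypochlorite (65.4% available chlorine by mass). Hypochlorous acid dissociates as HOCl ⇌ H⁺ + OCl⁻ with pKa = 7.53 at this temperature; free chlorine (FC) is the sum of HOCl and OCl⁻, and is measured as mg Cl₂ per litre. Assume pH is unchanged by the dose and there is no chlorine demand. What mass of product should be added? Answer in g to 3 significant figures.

[OCl⁻]/[HOCl] = 10^(pH − pKa) = 10^(7.5 − 7.53) = 0.9333; fraction as HOCl = 1/(1 + 0.9333) = 0.5173.
Free chlorine required for 1.44 ppm HOCl: 1.44 / 0.5173 = 2.784 ppm.
FC to add: 2.784 − 0.1 = 2.684 mg/L as Cl₂.
Cl₂ equivalent: 2.684 mg/L × 234,000 L = 628 g.
Product at 65.4% available Cl: 628 / 0.654 = 960.3 g.

960 g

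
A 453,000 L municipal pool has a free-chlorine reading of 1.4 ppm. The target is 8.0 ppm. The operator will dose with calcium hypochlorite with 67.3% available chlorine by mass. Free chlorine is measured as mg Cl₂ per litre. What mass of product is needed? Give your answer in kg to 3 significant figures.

Chlorine deficit: 8.0 − 1.4 = 6.6 ppm = 6.6 mg/L as Cl₂.
Cl₂ equivalent needed: 6.6 mg/L × 453,000 L = 2,990,000 mg = 2990 g.
Product at 67.3% available chlorine: 2990 / 0.673 = 4442 g.

4.44 kg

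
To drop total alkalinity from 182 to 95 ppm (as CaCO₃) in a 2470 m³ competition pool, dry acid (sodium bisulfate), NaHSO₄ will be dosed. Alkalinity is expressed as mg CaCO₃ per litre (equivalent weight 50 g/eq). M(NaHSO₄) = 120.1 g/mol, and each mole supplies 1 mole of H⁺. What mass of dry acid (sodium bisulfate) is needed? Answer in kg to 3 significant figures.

516 kg

Volume: 2470 m³ = 2,470,000 L.
Alkalinity to neutralize: (182 − 95) = 87 mg/L as CaCO₃ × 2,470,000 L = 214,900 g as CaCO₃.
Equivalents of H⁺ required: 214,900 ÷ 50 g/eq = 4298 eq = 4298 mol NaHSO₄.
Mass of NaHSO₄: 4298 × 120.1 = 516,200 g.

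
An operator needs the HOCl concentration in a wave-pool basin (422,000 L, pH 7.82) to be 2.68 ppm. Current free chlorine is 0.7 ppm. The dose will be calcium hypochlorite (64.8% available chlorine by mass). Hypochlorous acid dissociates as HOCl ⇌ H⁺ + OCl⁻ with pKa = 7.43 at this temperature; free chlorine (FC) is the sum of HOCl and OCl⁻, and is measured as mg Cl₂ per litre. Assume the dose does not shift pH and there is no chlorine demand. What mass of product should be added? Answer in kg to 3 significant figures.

5.57 kg

[OCl⁻]/[HOCl] = 10^(pH − pKa) = 10^(7.82 − 7.43) = 2.455; fraction as HOCl = 1/(1 + 2.455) = 0.2895.
Free chlorine required for 2.68 ppm HOCl: 2.68 / 0.2895 = 9.259 ppm.
FC to add: 9.259 − 0.7 = 8.559 mg/L as Cl₂.
Cl₂ equivalent: 8.559 mg/L × 422,000 L = 3612 g.
Product at 64.8% available Cl: 3612 / 0.648 = 5574 g.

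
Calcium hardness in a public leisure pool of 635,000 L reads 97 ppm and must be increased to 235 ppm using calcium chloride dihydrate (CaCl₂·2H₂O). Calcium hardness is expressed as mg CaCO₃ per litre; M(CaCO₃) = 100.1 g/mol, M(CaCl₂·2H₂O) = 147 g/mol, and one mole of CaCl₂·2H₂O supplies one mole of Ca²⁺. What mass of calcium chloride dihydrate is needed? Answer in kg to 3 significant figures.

Hardness to add: (235 − 97) = 138 mg/L as CaCO₃ × 635,000 L = 87,630 g as CaCO₃.
Moles of Ca²⁺ (1 mol Ca²⁺ ≡ 1 mol CaCO₃): 87,630 / 100.1 g/mol = 875.4 mol.
Mass of CaCl₂·2H₂O: 875.4 × 147 = 128,700 g.

129 kg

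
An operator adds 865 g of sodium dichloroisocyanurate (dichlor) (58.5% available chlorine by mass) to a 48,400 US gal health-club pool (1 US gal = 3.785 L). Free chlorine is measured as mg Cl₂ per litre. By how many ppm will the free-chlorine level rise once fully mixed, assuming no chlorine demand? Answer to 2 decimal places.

2.76 ppm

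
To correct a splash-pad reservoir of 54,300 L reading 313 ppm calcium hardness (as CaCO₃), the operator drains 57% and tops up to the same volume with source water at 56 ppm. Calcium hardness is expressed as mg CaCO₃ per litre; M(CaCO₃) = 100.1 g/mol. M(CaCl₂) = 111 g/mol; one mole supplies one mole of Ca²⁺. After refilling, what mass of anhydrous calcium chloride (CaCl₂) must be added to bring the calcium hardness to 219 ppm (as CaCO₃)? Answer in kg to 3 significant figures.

After draining 57% and refilling: 313 × 0.43 + 56 × 0.57 = 166.51 ppm.
Deficit to target: 219 − 166.51 = 52.49 mg/L.
As CaCO₃: 52.49 mg/L × 54,300 L = 2850 g; ÷ 100.1 = 28.47 mol Ca²⁺.
Mass: 28.47 × 111 = 3161 g.

3.16 kg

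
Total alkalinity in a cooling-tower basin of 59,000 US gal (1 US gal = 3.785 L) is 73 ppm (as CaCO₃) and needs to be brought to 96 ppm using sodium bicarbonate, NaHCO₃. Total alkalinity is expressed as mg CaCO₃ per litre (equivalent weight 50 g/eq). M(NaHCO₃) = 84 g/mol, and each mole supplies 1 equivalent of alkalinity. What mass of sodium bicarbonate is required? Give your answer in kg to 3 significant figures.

8.63 kg

Volume: 59,000 US gal × 3.785 L/gal = 223,315 L.
Alkalinity to add: (96 − 73) = 23 mg/L as CaCO₃ × 223,315 L = 5136 g as CaCO₃.
Equivalents: 5136 g ÷ 50 g/eq = 102.7 eq.
NaHCO₃ supplies 1 eq per mole → 102.7 mol.
Mass: 102.7 mol × 84 g/mol = 8629 g.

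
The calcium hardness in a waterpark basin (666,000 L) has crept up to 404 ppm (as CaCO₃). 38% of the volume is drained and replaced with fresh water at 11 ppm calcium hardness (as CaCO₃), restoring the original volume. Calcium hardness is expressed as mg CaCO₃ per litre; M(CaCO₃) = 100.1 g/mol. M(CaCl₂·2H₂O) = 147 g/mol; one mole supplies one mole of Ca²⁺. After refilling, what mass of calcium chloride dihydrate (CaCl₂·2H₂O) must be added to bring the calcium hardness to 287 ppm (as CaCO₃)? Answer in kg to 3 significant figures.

After draining 38% and refilling: 404 × 0.62 + 11 × 0.38 = 254.66 ppm.
Deficit to target: 287 − 254.66 = 32.34 mg/L.
As CaCO₃: 32.34 mg/L × 666,000 L = 21,540 g; ÷ 100.1 = 215.2 mol Ca²⁺.
Mass: 215.2 × 147 = 31,630 g.

31.6 kg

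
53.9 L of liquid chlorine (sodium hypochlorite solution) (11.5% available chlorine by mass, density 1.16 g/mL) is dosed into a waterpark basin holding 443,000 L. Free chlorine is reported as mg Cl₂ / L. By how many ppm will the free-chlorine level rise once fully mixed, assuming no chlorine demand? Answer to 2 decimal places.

Mass of solution: 53.9 L × 1000 mL/L × 1.16 g/mL = 62,520 g.
Available chlorine delivered: 62,520 g × 0.115 = 7190 g as Cl₂.
Concentration rise: 7190 g / 443,000 L = 16.23 mg/L = 16.23 ppm.

16.23 ppm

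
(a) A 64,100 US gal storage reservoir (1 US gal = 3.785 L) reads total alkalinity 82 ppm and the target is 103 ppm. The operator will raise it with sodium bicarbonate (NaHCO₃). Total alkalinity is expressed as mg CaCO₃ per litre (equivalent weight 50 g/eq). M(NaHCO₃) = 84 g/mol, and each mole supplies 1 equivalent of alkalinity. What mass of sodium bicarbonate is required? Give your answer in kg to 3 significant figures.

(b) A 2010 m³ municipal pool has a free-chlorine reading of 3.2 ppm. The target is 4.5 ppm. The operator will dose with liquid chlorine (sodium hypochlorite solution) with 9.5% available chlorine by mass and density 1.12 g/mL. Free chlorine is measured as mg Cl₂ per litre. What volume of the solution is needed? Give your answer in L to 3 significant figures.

(a) 8.56 kg; (b) 24.6 L

(a) Volume: 64,100 US gal × 3.785 L/gal = 242,618 L.
(a) Alkalinity to add: (103 − 82) = 21 mg/L as CaCO₃ × 242,618 L = 5095 g as CaCO₃.
(a) Equivalents: 5095 g ÷ 50 g/eq = 101.9 eq.
(a) NaHCO₃ supplies 1 eq per mole → 101.9 mol.
(a) Mass: 101.9 mol × 84 g/mol = 8560 g.

(b) Volume: 2010 m³ = 2,010,000 L.
(b) Chlorine deficit: 4.5 − 3.2 = 1.3 ppm = 1.3 mg/L as Cl₂.
(b) Cl₂ equivalent needed: 1.3 mg/L × 2,010,000 L = 2,613,000 mg = 2613 g.
(b) Product at 9.5% available chlorine: 2613 / 0.095 = 27,510 g.
(b) Volume at density 1.12 g/mL: 27,510 g ÷ 1.12 g/mL = 24,560 mL.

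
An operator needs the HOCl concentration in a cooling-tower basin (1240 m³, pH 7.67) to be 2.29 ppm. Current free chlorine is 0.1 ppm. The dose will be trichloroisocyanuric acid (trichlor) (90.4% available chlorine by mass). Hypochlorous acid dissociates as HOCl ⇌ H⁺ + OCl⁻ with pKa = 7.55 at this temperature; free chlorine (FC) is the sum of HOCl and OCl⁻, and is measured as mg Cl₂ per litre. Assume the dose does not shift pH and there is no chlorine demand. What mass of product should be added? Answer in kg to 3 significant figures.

Volume: 1240 m³ = 1,240,000 L.
[OCl⁻]/[HOCl] = 10^(pH − pKa) = 10^(7.67 − 7.55) = 1.318; fraction as HOCl = 1/(1 + 1.318) = 0.4314.
Free chlorine required for 2.29 ppm HOCl: 2.29 / 0.4314 = 5.309 ppm.
FC to add: 5.309 − 0.1 = 5.209 mg/L as Cl₂.
Cl₂ equivalent: 5.209 mg/L × 1,240,000 L = 6459 g.
Product at 90.4% available Cl: 6459 / 0.904 = 7145 g.

7.14 kg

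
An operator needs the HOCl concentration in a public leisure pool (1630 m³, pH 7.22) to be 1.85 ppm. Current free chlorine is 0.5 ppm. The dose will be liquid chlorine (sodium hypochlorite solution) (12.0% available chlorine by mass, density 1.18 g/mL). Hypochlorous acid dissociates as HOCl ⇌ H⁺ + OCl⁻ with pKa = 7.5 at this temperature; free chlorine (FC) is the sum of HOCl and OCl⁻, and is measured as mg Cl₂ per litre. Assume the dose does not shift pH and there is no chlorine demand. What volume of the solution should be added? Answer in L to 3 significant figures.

26.7 L

Volume: 1630 m³ = 1,630,000 L.
[OCl⁻]/[HOCl] = 10^(pH − pKa) = 10^(7.22 − 7.5) = 0.5248; fraction as HOCl = 1/(1 + 0.5248) = 0.6558.
Free chlorine required for 1.85 ppm HOCl: 1.85 / 0.6558 = 2.821 ppm.
FC to add: 2.821 − 0.5 = 2.321 mg/L as Cl₂.
Cl₂ equivalent: 2.321 mg/L × 1,630,000 L = 3783 g.
Product at 12.0% available Cl: 3783 / 0.12 = 31,530 g.
Volume: 31,530 g ÷ 1.18 g/mL = 26,720 mL.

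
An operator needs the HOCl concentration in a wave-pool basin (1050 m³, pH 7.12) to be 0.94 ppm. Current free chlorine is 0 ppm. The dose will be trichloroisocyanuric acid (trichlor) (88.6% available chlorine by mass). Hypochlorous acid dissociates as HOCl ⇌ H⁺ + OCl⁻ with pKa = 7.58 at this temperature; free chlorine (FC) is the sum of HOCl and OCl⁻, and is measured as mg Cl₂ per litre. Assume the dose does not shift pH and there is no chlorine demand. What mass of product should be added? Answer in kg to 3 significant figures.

1.50 kg

Volume: 1050 m³ = 1,050,000 L.
[OCl⁻]/[HOCl] = 10^(pH − pKa) = 10^(7.12 − 7.58) = 0.3467; fraction as HOCl = 1/(1 + 0.3467) = 0.7425.
Free chlorine required for 0.94 ppm HOCl: 0.94 / 0.7425 = 1.266 ppm.
FC to add: 1.266 − 0 = 1.266 mg/L as Cl₂.
Cl₂ equivalent: 1.266 mg/L × 1,050,000 L = 1329 g.
Product at 88.6% available Cl: 1329 / 0.886 = 1500 g.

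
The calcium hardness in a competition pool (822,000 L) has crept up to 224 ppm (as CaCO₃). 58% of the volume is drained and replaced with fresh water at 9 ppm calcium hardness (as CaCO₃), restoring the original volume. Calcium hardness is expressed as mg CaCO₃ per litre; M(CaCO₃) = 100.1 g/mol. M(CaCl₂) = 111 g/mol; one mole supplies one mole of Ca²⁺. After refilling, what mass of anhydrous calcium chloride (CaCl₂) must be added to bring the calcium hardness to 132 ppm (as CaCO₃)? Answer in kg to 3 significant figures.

After draining 58% and refilling: 224 × 0.42 + 9 × 0.58 = 99.3 ppm.
Deficit to target: 132 − 99.3 = 32.7 mg/L.
As CaCO₃: 32.7 mg/L × 822,000 L = 26,880 g; ÷ 100.1 = 268.5 mol Ca²⁺.
Mass: 268.5 × 111 = 29,810 g.

29.8 kg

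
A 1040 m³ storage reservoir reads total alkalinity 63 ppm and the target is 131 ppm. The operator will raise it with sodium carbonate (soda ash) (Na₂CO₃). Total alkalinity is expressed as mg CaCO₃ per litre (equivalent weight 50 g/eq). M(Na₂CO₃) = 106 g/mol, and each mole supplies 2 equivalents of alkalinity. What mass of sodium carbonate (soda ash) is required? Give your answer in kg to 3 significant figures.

75.0 kg

Volume: 1040 m³ = 1,040,000 L.
Alkalinity to add: (131 − 63) = 68 mg/L as CaCO₃ × 1,040,000 L = 70,720 g as CaCO₃.
Equivalents: 70,720 g ÷ 50 g/eq = 1414 eq.
Each mole of Na₂CO₃ supplies 2 eq, so 1414 / 2 = 707.2 mol.
Mass: 707.2 mol × 106 g/mol = 74,960 g.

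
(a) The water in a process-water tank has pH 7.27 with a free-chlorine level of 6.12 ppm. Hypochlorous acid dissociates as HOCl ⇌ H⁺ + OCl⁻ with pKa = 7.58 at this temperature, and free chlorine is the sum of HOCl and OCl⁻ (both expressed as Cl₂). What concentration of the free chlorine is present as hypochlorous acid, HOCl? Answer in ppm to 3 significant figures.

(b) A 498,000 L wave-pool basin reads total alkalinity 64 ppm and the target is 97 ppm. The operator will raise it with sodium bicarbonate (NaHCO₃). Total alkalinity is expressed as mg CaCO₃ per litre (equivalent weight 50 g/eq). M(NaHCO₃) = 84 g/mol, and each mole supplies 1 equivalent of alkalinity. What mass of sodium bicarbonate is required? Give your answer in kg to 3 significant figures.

(a) 4.11 ppm; (b) 27.6 kg

(a) [OCl⁻]/[HOCl] = 10^(pH − pKa) = 10^(7.27 − 7.58) = 10^-0.31 = 0.4898.
(a) Fraction as HOCl = 1 / (1 + 0.4898) = 0.6712.
(a) HOCl = 0.6712 × 6.12 ppm = 4.108 ppm.

(b) Alkalinity to add: (97 − 64) = 33 mg/L as CaCO₃ × 498,000 L = 16,430 g as CaCO₃.
(b) Equivalents: 16,430 g ÷ 50 g/eq = 328.7 eq.
(b) NaHCO₃ supplies 1 eq per mole → 328.7 mol.
(b) Mass: 328.7 mol × 84 g/mol = 27,610 g.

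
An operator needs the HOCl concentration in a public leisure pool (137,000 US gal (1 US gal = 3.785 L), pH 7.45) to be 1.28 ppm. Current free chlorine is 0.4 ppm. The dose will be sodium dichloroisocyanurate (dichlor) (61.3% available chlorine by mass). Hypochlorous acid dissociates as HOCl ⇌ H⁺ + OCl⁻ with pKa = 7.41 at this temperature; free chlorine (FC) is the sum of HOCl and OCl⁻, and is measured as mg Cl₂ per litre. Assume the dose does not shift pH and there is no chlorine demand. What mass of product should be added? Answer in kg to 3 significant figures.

1.93 kg

Volume: 137,000 US gal × 3.785 L/gal = 518,545 L.
[OCl⁻]/[HOCl] = 10^(pH − pKa) = 10^(7.45 − 7.41) = 1.096; fraction as HOCl = 1/(1 + 1.096) = 0.477.
Free chlorine required for 1.28 ppm HOCl: 1.28 / 0.477 = 2.683 ppm.
FC to add: 2.683 − 0.4 = 2.283 mg/L as Cl₂.
Cl₂ equivalent: 2.283 mg/L × 518,545 L = 1184 g.
Product at 61.3% available Cl: 1184 / 0.613 = 1932 g.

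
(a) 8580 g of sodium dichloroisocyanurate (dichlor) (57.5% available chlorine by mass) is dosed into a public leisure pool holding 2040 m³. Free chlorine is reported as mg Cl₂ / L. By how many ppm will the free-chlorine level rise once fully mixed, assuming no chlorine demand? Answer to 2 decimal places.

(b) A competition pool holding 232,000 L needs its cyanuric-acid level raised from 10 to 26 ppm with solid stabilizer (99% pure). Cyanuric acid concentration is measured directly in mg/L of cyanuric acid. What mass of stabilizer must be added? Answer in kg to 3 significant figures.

(a) 2.42 ppm; (b) 3.75 kg

(a) Volume: 2040 m³ = 2,040,000 L.
(a) Available chlorine delivered: 8580 g × 0.575 = 4934 g as Cl₂.
(a) Concentration rise: 4934 g / 2,040,000 L = 2.418 mg/L = 2.42 ppm.

(b) CYA to add: (26 − 10) = 16 mg/L × 232,000 L = 3712 g cyanuric acid.
(b) At 99% purity: 3712 / 0.99 = 3749 g product.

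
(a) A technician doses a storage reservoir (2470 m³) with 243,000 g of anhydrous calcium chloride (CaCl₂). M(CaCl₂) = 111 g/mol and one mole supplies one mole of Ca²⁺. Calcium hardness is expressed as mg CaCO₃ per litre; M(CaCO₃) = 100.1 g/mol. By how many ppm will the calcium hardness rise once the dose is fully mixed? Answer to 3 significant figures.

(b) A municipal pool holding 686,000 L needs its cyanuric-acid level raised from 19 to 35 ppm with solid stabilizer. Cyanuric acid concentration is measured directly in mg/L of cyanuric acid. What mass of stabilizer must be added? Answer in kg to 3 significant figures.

(a) Volume: 2470 m³ = 2,470,000 L.
(a) Moles of Ca²⁺: 243,000 g ÷ 111 g/mol = 2189 mol.
(a) As CaCO₃: 2189 mol × 100.1 g/mol = 219,100 g.
(a) Rise: 219,100 g / 2,470,000 L × 1000 = 88.72 mg/L.

(b) CYA to add: (35 − 19) = 16 mg/L × 686,000 L = 10,980 g cyanuric acid.

(a) 88.7 ppm; (b) 11.0 kg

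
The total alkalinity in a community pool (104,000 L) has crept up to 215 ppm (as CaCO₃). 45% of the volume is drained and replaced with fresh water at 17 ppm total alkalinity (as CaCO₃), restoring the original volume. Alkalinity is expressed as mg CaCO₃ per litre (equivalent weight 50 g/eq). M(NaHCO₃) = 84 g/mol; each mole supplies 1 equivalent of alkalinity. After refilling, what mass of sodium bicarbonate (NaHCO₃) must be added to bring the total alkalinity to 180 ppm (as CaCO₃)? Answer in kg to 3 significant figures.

After draining 45% and refilling: 215 × 0.55 + 17 × 0.45 = 125.9 ppm.
Deficit to target: 180 − 125.9 = 54.1 mg/L.
As CaCO₃: 54.1 mg/L × 104,000 L = 5626 g; ÷ 50 g/eq ÷ 1 = 112.5 mol NaHCO₃.
Mass: 112.5 × 84 = 9452 g.

9.45 kg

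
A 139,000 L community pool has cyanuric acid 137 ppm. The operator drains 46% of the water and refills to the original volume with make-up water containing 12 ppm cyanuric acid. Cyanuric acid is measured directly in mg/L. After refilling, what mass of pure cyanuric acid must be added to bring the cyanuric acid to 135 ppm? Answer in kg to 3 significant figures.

After draining 46% and refilling: 137 × 0.54 + 12 × 0.46 = 79.5 ppm.
Deficit to target: 135 − 79.5 = 55.5 mg/L.
Mass: 55.5 mg/L × 139,000 L = 7714 g cyanuric acid.

7.71 kg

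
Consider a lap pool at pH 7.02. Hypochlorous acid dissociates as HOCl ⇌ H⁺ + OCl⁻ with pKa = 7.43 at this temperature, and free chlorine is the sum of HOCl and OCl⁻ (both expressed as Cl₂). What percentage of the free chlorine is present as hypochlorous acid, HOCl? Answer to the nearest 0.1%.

72.0%

[OCl⁻]/[HOCl] = 10^(pH − pKa) = 10^(7.02 − 7.43) = 10^-0.41 = 0.389.
Fraction as HOCl = 1 / (1 + 0.389) = 0.7199.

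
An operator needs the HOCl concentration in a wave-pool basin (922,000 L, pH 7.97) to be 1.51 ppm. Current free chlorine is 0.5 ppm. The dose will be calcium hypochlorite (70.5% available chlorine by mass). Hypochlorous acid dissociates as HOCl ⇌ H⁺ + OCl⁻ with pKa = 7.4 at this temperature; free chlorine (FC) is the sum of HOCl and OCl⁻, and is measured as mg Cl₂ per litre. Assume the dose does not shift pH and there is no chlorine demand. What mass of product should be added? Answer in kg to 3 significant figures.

8.66 kg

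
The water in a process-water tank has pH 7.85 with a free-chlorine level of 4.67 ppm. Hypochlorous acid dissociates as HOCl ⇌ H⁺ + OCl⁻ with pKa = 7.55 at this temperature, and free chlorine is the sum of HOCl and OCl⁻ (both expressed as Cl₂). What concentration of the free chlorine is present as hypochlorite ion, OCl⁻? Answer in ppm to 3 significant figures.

[OCl⁻]/[HOCl] = 10^(pH − pKa) = 10^(7.85 − 7.55) = 10^0.30 = 1.995.
Fraction as HOCl = 1 / (1 + 1.995) = 0.3339.
OCl⁻ = (1 − 0.3339) × 4.67 ppm = 3.111 ppm.

3.11 ppm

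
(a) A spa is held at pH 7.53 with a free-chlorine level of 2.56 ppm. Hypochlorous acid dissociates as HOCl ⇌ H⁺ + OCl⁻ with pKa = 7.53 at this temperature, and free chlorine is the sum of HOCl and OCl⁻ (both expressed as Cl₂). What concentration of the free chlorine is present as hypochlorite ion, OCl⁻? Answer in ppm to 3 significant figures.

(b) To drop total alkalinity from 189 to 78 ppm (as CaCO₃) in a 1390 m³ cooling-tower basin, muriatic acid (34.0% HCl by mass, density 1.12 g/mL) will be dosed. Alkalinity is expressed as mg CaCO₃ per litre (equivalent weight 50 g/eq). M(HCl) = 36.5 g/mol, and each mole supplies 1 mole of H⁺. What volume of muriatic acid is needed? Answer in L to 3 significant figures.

(a) 1.28 ppm; (b) 296 L

(a) [OCl⁻]/[HOCl] = 10^(pH − pKa) = 10^(7.53 − 7.53) = 10^0.00 = 1.
(a) Fraction as HOCl = 1 / (1 + 1) = 0.5.
(a) OCl⁻ = (1 − 0.5) × 2.56 ppm = 1.28 ppm.

(b) Volume: 1390 m³ = 1,390,000 L.
(b) Alkalinity to neutralize: (189 − 78) = 111 mg/L as CaCO₃ × 1,390,000 L = 154,300 g as CaCO₃.
(b) Equivalents of H⁺ required: 154,300 ÷ 50 g/eq = 3086 eq = 3086 mol HCl.
(b) Mass of HCl: 3086 × 36.5 = 112,600 g.
(b) Mass of 34.0% solution: 112,600 / 0.34 = 331,300 g.
(b) Volume: 331,300 g ÷ 1.12 g/mL = 295,800 mL.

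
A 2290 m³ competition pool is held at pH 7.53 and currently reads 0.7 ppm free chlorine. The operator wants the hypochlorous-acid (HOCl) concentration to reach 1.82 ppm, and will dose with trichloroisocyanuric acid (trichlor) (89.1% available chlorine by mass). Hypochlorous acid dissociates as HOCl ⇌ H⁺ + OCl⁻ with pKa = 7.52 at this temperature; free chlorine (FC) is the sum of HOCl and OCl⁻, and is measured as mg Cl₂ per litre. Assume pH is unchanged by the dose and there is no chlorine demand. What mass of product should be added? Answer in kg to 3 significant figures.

7.67 kg

Volume: 2290 m³ = 2,290,000 L.
[OCl⁻]/[HOCl] = 10^(pH − pKa) = 10^(7.53 − 7.52) = 1.023; fraction as HOCl = 1/(1 + 1.023) = 0.4942.
Free chlorine required for 1.82 ppm HOCl: 1.82 / 0.4942 = 3.682 ppm.
FC to add: 3.682 − 0.7 = 2.982 mg/L as Cl₂.
Cl₂ equivalent: 2.982 mg/L × 2,290,000 L = 6830 g.
Product at 89.1% available Cl: 6830 / 0.891 = 7665 g.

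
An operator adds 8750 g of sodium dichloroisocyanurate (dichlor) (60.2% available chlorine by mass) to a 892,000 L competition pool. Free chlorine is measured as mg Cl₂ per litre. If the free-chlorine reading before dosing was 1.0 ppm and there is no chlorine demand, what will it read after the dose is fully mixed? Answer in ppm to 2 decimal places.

6.91 ppm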